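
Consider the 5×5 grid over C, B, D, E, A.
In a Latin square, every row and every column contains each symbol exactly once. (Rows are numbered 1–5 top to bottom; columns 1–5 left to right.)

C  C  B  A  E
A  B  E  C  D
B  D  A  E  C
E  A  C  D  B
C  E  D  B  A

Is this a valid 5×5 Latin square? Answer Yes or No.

Row 1 contains C twice (at columns 1 and 2), so it is not a permutation.

No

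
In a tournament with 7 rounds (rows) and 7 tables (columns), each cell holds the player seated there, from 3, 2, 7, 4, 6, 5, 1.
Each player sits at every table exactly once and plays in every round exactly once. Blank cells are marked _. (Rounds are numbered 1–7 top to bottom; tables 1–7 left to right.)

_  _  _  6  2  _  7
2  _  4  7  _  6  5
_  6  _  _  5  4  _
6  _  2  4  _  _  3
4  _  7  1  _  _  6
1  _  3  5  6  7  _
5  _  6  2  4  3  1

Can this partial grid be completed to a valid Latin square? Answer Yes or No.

Yes

No round or table among the givens repeats a symbol, and propagating forced cells runs into no contradiction.
One valid completion exists (for instance, 3 4 5 6 2 1 7 / 2 3 4 7 1 6 5 / 7 6 1 3 5 4 2 / 6 1 2 4 7 5 3 / 4 5 7 1 3 2 6 / 1 2 3 5 6 7 4 / 5 7 6 2 4 3 1).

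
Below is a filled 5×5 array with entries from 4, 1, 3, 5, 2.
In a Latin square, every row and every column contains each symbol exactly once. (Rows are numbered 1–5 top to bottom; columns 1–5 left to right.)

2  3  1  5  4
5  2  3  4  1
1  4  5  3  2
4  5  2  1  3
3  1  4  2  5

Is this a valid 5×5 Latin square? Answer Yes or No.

Each row is a permutation of the 5 symbols, and so is each column.

Yes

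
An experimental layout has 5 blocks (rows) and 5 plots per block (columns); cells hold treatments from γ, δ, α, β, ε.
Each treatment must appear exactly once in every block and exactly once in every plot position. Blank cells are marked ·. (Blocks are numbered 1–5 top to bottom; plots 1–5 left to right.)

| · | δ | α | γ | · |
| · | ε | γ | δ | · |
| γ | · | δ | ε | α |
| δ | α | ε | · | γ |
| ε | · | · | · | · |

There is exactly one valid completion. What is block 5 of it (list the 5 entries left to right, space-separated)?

Block 5, plot 3: block 5 has {ε} and plot 3 has {γ, δ, α, ε}, leaving only β.
Block 5, plot 2: block 5 has {β, ε} and plot 2 has {δ, α, ε}, leaving only γ.
Block 5, plot 4: block 5 has {γ, β, ε} and plot 4 has {γ, δ, ε}, leaving only α.
Block 5, plot 5: block 5 has {γ, α, β, ε} and plot 5 has {γ, α}, leaving only δ.
So block 5 reads: ε γ β α δ.

ε γ β α δ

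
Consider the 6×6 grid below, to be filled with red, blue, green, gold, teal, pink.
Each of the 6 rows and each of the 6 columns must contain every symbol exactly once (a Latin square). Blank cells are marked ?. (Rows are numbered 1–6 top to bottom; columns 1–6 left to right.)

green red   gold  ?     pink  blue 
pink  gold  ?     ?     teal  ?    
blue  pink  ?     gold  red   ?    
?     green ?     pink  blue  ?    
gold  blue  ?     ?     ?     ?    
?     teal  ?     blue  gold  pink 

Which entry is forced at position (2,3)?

Row 1, column 4: row 1 has {red, blue, green, gold, pink} and column 4 has {blue, gold, pink}, leaving only teal.
Row 5, column 5: row 5 has {blue, gold} and column 5 has {red, blue, gold, teal, pink}, leaving only green.
Row 5, column 4: row 5 has {blue, green, gold} and column 4 has {blue, gold, teal, pink}, leaving only red.
Row 2, column 4: row 2 has {gold, teal, pink} and column 4 has {red, blue, gold, teal, pink}, leaving only green.
Row 2, column 6: row 2 has {green, gold, teal, pink} and column 6 has {blue, pink}, leaving only red.
Row 2 already has {red, green, gold, teal, pink} and column 3 already has {gold}, so row 2, column 3 must be blue.

blue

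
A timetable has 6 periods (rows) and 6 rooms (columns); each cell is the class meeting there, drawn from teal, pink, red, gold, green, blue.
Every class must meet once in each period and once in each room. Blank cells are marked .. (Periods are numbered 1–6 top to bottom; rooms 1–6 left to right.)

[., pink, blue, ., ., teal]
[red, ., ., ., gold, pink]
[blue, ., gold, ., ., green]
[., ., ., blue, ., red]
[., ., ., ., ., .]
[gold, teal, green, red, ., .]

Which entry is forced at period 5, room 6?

gold

Period 1, room 1: period 1 has {teal, pink, blue} and room 1 has {red, gold, blue}, leaving only green.
Period 1, room 4: period 1 has {teal, pink, green, blue} and room 4 has {red, blue}, leaving only gold.
Period 1, room 5: period 1 has {teal, pink, gold, green, blue} and room 5 has {gold}, leaving only red.
Period 2, room 3: period 2 has {pink, red, gold} and room 3 has {gold, green, blue}, leaving only teal.
Period 2, room 4: period 2 has {teal, pink, red, gold} and room 4 has {red, gold, blue}, leaving only green.
Period 2, room 2: period 2 has {teal, pink, red, gold, green} and room 2 has {teal, pink}, leaving only blue.
Period 3, room 2: period 3 has {gold, green, blue} and room 2 has {teal, pink, blue}, leaving only red.
Period 4, room 3: period 4 has {red, blue} and room 3 has {teal, gold, green, blue}, leaving only pink.
Period 4, room 1: period 4 has {pink, red, blue} and room 1 has {red, gold, green, blue}, leaving only teal.
Period 4, room 5: period 4 has {teal, pink, red, blue} and room 5 has {red, gold}, leaving only green.
Period 4, room 2: period 4 has {teal, pink, red, green, blue} and room 2 has {teal, pink, red, blue}, leaving only gold.
Period 5, room 1: period 5 has {} and room 1 has {teal, red, gold, green, blue}, leaving only pink.
Period 5, room 2: period 5 has {pink} and room 2 has {teal, pink, red, gold, blue}, leaving only green.
Period 5, room 3: period 5 has {pink, green} and room 3 has {teal, pink, gold, green, blue}, leaving only red.
Period 5, room 4: period 5 has {pink, red, green} and room 4 has {red, gold, green, blue}, leaving only teal.
Period 3, room 4: period 3 has {red, gold, green, blue} and room 4 has {teal, red, gold, green, blue}, leaving only pink.
Period 3, room 5: period 3 has {pink, red, gold, green, blue} and room 5 has {red, gold, green}, leaving only teal.
Period 5, room 5: period 5 has {teal, pink, red, green} and room 5 has {teal, red, gold, green}, leaving only blue.
Period 5 already has {teal, pink, red, green, blue} and room 6 already has {teal, pink, red, green}, so period 5, room 6 must be gold.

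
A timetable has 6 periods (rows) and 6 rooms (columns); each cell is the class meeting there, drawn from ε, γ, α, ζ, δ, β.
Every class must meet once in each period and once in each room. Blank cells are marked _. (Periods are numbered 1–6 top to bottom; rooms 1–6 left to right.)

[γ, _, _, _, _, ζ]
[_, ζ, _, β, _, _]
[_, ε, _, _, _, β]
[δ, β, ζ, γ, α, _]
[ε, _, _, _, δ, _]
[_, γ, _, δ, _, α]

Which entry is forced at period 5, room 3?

Period 2, room 1: period 2 has {ζ, β} and room 1 has {ε, γ, δ}, leaving only α.
Period 3, room 1: period 3 has {ε, β} and room 1 has {ε, γ, α, δ}, leaving only ζ.
Period 3, room 4: period 3 has {ε, ζ, β} and room 4 has {γ, δ, β}, leaving only α.
Period 1, room 4: period 1 has {γ, ζ} and room 4 has {γ, α, δ, β}, leaving only ε.
Period 1, room 5: period 1 has {ε, γ, ζ} and room 5 has {α, δ}, leaving only β.
Period 3, room 5: period 3 has {ε, α, ζ, β} and room 5 has {α, δ, β}, leaving only γ.
Period 2, room 5: period 2 has {α, ζ, β} and room 5 has {γ, α, δ, β}, leaving only ε.
Period 3, room 3: period 3 has {ε, γ, α, ζ, β} and room 3 has {ζ}, leaving only δ.
Period 1, room 3: period 1 has {ε, γ, ζ, β} and room 3 has {ζ, δ}, leaving only α.
Period 1, room 2: period 1 has {ε, γ, α, ζ, β} and room 2 has {ε, γ, ζ, β}, leaving only δ.
Period 2, room 3: period 2 has {ε, α, ζ, β} and room 3 has {α, ζ, δ}, leaving only γ.
Period 5 already has {ε, δ} and room 3 already has {γ, α, ζ, δ}, so period 5, room 3 must be β.

β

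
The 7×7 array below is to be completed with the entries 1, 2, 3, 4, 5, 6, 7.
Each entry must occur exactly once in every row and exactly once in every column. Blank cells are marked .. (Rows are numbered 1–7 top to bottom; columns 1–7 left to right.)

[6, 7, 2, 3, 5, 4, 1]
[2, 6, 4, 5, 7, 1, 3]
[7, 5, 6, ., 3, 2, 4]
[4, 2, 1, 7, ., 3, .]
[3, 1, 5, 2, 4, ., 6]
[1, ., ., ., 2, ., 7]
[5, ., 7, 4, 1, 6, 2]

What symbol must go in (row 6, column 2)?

4

Row 3, column 4: row 3 has {2, 3, 4, 5, 6, 7} and column 4 has {2, 3, 4, 5, 7}, leaving only 1.
Row 4, column 5: row 4 has {1, 2, 3, 4, 7} and column 5 has {1, 2, 3, 4, 5, 7}, leaving only 6.
Row 4, column 7: row 4 has {1, 2, 3, 4, 6, 7} and column 7 has {1, 2, 3, 4, 6, 7}, leaving only 5.
Row 5, column 6: row 5 has {1, 2, 3, 4, 5, 6} and column 6 has {1, 2, 3, 4, 6}, leaving only 7.
Row 6, column 3: row 6 has {1, 2, 7} and column 3 has {1, 2, 4, 5, 6, 7}, leaving only 3.
Row 6 already has {1, 2, 3, 7} and column 2 already has {1, 2, 5, 6, 7}, so row 6, column 2 must be 4.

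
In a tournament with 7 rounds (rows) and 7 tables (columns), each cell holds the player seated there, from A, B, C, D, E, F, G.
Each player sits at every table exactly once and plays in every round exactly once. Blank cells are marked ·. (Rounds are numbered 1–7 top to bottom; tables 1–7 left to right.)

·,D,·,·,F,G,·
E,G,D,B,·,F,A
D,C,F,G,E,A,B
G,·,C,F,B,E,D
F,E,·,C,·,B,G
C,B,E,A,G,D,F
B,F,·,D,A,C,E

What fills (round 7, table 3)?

G

Round 7 already has {A, B, C, D, E, F} and table 3 already has {C, D, E, F}, so round 7, table 3 must be G.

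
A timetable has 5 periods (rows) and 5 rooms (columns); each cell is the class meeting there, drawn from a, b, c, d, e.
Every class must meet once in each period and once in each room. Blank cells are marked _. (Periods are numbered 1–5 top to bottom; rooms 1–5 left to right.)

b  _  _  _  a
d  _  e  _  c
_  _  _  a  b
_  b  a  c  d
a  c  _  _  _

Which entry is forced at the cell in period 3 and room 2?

e

Period 2, room 2: period 2 has {c, d, e} and room 2 has {b, c}, leaving only a.
Period 2, room 4: period 2 has {a, c, d, e} and room 4 has {a, c}, leaving only b.
Period 4, room 1: period 4 has {a, b, c, d} and room 1 has {a, b, d}, leaving only e.
Period 3, room 1: period 3 has {a, b} and room 1 has {a, b, d, e}, leaving only c.
Period 3, room 3: period 3 has {a, b, c} and room 3 has {a, e}, leaving only d.
Period 3 already has {a, b, c, d} and room 2 already has {a, b, c}, so period 3, room 2 must be e.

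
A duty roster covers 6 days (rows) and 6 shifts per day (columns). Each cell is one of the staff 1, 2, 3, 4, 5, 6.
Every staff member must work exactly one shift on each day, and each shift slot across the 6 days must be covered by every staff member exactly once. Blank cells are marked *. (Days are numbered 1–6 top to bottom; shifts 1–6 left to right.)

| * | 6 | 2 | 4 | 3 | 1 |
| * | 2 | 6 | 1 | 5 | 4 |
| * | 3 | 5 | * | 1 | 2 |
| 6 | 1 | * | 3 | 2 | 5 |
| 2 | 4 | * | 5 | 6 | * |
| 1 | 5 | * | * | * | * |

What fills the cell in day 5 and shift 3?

1

Day 1, shift 1: day 1 has {1, 2, 3, 4, 6} and shift 1 has {1, 2, 6}, leaving only 5.
Day 2, shift 1: day 2 has {1, 2, 4, 5, 6} and shift 1 has {1, 2, 5, 6}, leaving only 3.
Day 3, shift 1: day 3 has {1, 2, 3, 5} and shift 1 has {1, 2, 3, 5, 6}, leaving only 4.
Day 3, shift 4: day 3 has {1, 2, 3, 4, 5} and shift 4 has {1, 3, 4, 5}, leaving only 6.
Day 4, shift 3: day 4 has {1, 2, 3, 5, 6} and shift 3 has {2, 5, 6}, leaving only 4.
Day 5, shift 6: day 5 has {2, 4, 5, 6} and shift 6 has {1, 2, 4, 5}, leaving only 3.
Day 5 already has {2, 3, 4, 5, 6} and shift 3 already has {2, 4, 5, 6}, so day 5, shift 3 must be 1.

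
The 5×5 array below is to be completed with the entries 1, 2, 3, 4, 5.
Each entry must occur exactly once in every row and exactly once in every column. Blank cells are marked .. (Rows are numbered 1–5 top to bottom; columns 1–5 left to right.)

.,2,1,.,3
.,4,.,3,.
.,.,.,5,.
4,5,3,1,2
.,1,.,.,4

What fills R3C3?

4

Row 1, column 1: row 1 has {1, 2, 3} and column 1 has {4}, leaving only 5.
Row 1, column 4: row 1 has {1, 2, 3, 5} and column 4 has {1, 3, 5}, leaving only 4.
Row 3, column 2: row 3 has {5} and column 2 has {1, 2, 4, 5}, leaving only 3.
Row 3, column 5: row 3 has {3, 5} and column 5 has {2, 3, 4}, leaving only 1.
Row 2, column 5: row 2 has {3, 4} and column 5 has {1, 2, 3, 4}, leaving only 5.
Row 2, column 3: row 2 has {3, 4, 5} and column 3 has {1, 3}, leaving only 2.
Row 3 already has {1, 3, 5} and column 3 already has {1, 2, 3}, so row 3, column 3 must be 4.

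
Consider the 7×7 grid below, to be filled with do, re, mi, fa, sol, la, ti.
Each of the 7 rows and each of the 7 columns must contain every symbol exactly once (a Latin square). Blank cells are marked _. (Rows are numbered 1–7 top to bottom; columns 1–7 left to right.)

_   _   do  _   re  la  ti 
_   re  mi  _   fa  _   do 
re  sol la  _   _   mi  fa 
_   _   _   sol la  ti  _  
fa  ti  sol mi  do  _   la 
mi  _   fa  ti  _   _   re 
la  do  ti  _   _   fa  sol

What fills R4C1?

Row 4 already has {sol, la, ti} and column 1 already has {re, mi, fa, la}, so row 4, column 1 must be do.

do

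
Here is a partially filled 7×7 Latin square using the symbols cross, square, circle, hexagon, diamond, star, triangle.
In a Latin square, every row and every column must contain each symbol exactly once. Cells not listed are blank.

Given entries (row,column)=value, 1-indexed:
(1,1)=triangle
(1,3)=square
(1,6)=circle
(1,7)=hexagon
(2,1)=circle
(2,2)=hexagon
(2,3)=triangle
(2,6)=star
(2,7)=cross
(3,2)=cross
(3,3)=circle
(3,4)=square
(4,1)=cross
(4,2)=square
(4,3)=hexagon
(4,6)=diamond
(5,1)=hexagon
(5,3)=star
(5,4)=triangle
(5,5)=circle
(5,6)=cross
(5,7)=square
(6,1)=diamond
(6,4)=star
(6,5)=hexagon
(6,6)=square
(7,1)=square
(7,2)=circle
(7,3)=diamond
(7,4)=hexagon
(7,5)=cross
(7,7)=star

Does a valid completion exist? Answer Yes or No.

No row or column among the givens repeats a symbol, and propagating forced cells runs into no contradiction.
One valid completion exists (for instance, triangle star square cross diamond circle hexagon / circle hexagon triangle diamond square star cross / star cross circle square triangle hexagon diamond / cross square hexagon circle star diamond triangle / hexagon diamond star triangle circle cross square / diamond triangle cross star hexagon square circle / square circle diamond hexagon cross triangle star).

Yes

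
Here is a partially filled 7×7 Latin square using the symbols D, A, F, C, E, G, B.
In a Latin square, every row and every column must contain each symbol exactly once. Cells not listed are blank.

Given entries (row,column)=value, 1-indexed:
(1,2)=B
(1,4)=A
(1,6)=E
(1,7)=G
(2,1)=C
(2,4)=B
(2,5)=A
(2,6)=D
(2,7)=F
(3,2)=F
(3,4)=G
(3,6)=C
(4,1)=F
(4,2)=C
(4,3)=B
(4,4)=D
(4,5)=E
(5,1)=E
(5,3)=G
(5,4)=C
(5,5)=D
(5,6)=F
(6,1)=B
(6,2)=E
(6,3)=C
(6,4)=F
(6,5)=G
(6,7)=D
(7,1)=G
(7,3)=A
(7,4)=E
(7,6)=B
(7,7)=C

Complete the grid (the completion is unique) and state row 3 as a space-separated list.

Row 3, column 5: row 3 has {F, C, G} and column 5 has {D, A, E, G}, leaving only B.
Row 1, column 1: row 1 has {A, E, G, B} and column 1 has {F, C, E, G, B}, leaving only D.
Row 3, column 1: row 3 has {F, C, G, B} and column 1 has {D, F, C, E, G, B}, leaving only A.
Row 3, column 7: row 3 has {A, F, C, G, B} and column 7 has {D, F, C, G}, leaving only E.
Row 3, column 3: row 3 has {A, F, C, E, G, B} and column 3 has {A, C, G, B}, leaving only D.
So row 3 reads: A F D G B C E.

A F D G B C E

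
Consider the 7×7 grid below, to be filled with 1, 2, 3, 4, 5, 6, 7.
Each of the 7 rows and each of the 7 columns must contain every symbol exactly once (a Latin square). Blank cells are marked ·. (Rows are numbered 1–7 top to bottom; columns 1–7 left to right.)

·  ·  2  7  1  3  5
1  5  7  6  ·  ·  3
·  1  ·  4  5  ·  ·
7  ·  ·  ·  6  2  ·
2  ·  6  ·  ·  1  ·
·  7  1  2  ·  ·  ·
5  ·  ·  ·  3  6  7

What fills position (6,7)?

6

Row 2, column 6: row 2 has {1, 3, 5, 6, 7} and column 6 has {1, 2, 3, 6}, leaving only 4.
Row 2, column 5: row 2 has {1, 3, 4, 5, 6, 7} and column 5 has {1, 3, 5, 6}, leaving only 2.
Row 3, column 3: row 3 has {1, 4, 5} and column 3 has {1, 2, 6, 7}, leaving only 3.
Row 3, column 1: row 3 has {1, 3, 4, 5} and column 1 has {1, 2, 5, 7}, leaving only 6.
Row 1, column 1: row 1 has {1, 2, 3, 5, 7} and column 1 has {1, 2, 5, 6, 7}, leaving only 4.
Row 1, column 2: row 1 has {1, 2, 3, 4, 5, 7} and column 2 has {1, 5, 7}, leaving only 6.
Row 3, column 6: row 3 has {1, 3, 4, 5, 6} and column 6 has {1, 2, 3, 4, 6}, leaving only 7.
Row 3, column 7: row 3 has {1, 3, 4, 5, 6, 7} and column 7 has {3, 5, 7}, leaving only 2.
Row 5, column 7: row 5 has {1, 2, 6} and column 7 has {2, 3, 5, 7}, leaving only 4.
Row 6 already has {1, 2, 7} and column 7 already has {2, 3, 4, 5, 7}, so row 6, column 7 must be 6.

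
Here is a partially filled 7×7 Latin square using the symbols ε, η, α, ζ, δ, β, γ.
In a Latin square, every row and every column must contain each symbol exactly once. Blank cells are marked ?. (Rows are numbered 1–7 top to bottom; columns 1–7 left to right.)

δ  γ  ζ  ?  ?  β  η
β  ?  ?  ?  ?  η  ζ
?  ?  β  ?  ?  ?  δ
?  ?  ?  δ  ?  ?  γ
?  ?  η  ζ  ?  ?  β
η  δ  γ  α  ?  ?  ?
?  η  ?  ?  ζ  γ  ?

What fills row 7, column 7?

Row 1, column 4: row 1 has {η, ζ, δ, β, γ} and column 4 has {α, ζ, δ}, leaving only ε.
Row 1, column 5: row 1 has {ε, η, ζ, δ, β, γ} and column 5 has {ζ}, leaving only α.
Row 2, column 4: row 2 has {η, ζ, β} and column 4 has {ε, α, ζ, δ}, leaving only γ.
Row 3, column 4: row 3 has {δ, β} and column 4 has {ε, α, ζ, δ, γ}, leaving only η.
Row 6, column 7: row 6 has {η, α, δ, γ} and column 7 has {η, ζ, δ, β, γ}, leaving only ε.
Row 7 already has {η, ζ, γ} and column 7 already has {ε, η, ζ, δ, β, γ}, so row 7, column 7 must be α.

α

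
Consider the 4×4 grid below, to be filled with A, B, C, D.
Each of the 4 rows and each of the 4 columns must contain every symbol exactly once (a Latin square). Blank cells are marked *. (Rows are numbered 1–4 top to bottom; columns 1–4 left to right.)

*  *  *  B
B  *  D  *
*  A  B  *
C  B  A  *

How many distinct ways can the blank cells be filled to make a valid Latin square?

1

Row 1, column 1: eliminating its row and column leaves {A, D}.
Row 1, column 2: eliminating its row and column leaves {C, D}.
Row 1, column 3: eliminating its row and column leaves {C}.
Row 2, column 2: eliminating its row and column leaves {C}.
Row 2, column 4: eliminating its row and column leaves {A, C}.
Row 3, column 1: eliminating its row and column leaves {D}.
Row 3, column 4: eliminating its row and column leaves {C, D}.
Row 4, column 4: eliminating its row and column leaves {D}.
Only one assignment across all blanks avoids any row or column repeat, giving 1 completion.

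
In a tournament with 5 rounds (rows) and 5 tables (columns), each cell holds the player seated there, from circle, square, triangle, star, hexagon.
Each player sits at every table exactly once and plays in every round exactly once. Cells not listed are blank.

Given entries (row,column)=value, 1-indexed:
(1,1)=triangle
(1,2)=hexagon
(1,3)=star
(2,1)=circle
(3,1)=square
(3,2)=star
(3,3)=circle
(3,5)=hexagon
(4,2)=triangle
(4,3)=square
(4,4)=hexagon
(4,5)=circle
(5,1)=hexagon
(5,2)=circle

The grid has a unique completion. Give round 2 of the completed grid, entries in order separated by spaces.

circle square hexagon star triangle

Round 2, table 2: round 2 has {circle} and table 2 has {circle, triangle, star, hexagon}, leaving only square.
Round 1, table 5: round 1 has {triangle, star, hexagon} and table 5 has {circle, hexagon}, leaving only square.
Round 1, table 4: round 1 has {square, triangle, star, hexagon} and table 4 has {hexagon}, leaving only circle.
Round 3, table 4: round 3 has {circle, square, star, hexagon} and table 4 has {circle, hexagon}, leaving only triangle.
Round 2, table 4: round 2 has {circle, square} and table 4 has {circle, triangle, hexagon}, leaving only star.
Round 2, table 5: round 2 has {circle, square, star} and table 5 has {circle, square, hexagon}, leaving only triangle.
Round 2, table 3: round 2 has {circle, square, triangle, star} and table 3 has {circle, square, star}, leaving only hexagon.
So round 2 reads: circle square hexagon star triangle.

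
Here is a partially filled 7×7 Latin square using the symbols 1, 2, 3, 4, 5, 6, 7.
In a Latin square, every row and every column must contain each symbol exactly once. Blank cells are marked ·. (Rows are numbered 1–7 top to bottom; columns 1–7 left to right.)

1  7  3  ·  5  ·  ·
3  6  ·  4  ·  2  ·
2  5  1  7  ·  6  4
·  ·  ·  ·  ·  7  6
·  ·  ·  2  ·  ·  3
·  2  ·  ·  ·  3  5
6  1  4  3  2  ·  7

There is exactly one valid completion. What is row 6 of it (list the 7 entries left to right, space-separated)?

7 2 6 1 4 3 5

Row 1, column 4: row 1 has {1, 3, 5, 7} and column 4 has {2, 3, 4, 7}, leaving only 6.
Row 6, column 4: row 6 has {2, 3, 5} and column 4 has {2, 3, 4, 6, 7}, leaving only 1.
Row 1, column 6: row 1 has {1, 3, 5, 6, 7} and column 6 has {2, 3, 6, 7}, leaving only 4.
Row 1, column 7: row 1 has {1, 3, 4, 5, 6, 7} and column 7 has {3, 4, 5, 6, 7}, leaving only 2.
Row 2, column 7: row 2 has {2, 3, 4, 6} and column 7 has {2, 3, 4, 5, 6, 7}, leaving only 1.
Row 2, column 5: row 2 has {1, 2, 3, 4, 6} and column 5 has {2, 5}, leaving only 7.
Row 2, column 3: row 2 has {1, 2, 3, 4, 6, 7} and column 3 has {1, 3, 4}, leaving only 5.
Row 3, column 5: row 3 has {1, 2, 4, 5, 6, 7} and column 5 has {2, 5, 7}, leaving only 3.
Row 4, column 3: row 4 has {6, 7} and column 3 has {1, 3, 4, 5}, leaving only 2.
Row 4, column 4: row 4 has {2, 6, 7} and column 4 has {1, 2, 3, 4, 6, 7}, leaving only 5.
Row 4, column 1: row 4 has {2, 5, 6, 7} and column 1 has {1, 2, 3, 6}, leaving only 4.
Row 6, column 1: row 6 has {1, 2, 3, 5} and column 1 has {1, 2, 3, 4, 6}, leaving only 7.
Row 6, column 3: row 6 has {1, 2, 3, 5, 7} and column 3 has {1, 2, 3, 4, 5}, leaving only 6.
Row 6, column 5: row 6 has {1, 2, 3, 5, 6, 7} and column 5 has {2, 3, 5, 7}, leaving only 4.
So row 6 reads: 7 2 6 1 4 3 5.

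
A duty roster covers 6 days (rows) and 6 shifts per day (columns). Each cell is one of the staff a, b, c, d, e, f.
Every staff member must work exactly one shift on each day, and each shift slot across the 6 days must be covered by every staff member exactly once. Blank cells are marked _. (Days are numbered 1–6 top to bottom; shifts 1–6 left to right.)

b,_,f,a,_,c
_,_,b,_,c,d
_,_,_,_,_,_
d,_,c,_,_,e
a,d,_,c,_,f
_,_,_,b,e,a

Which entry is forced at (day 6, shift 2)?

Day 1, shift 2: day 1 has {a, b, c, f} and shift 2 has {d}, leaving only e.
Day 1, shift 5: day 1 has {a, b, c, e, f} and shift 5 has {c, e}, leaving only d.
Day 3, shift 6: day 3 has {} and shift 6 has {a, c, d, e, f}, leaving only b.
Day 4, shift 4: day 4 has {c, d, e} and shift 4 has {a, b, c}, leaving only f.
Day 2, shift 4: day 2 has {b, c, d} and shift 4 has {a, b, c, f}, leaving only e.
Day 2, shift 1: day 2 has {b, c, d, e} and shift 1 has {a, b, d}, leaving only f.
Day 2, shift 2: day 2 has {b, c, d, e, f} and shift 2 has {d, e}, leaving only a.
Day 3, shift 4: day 3 has {b} and shift 4 has {a, b, c, e, f}, leaving only d.
Day 4, shift 2: day 4 has {c, d, e, f} and shift 2 has {a, d, e}, leaving only b.
Day 4, shift 5: day 4 has {b, c, d, e, f} and shift 5 has {c, d, e}, leaving only a.
Day 3, shift 5: day 3 has {b, d} and shift 5 has {a, c, d, e}, leaving only f.
Day 3, shift 2: day 3 has {b, d, f} and shift 2 has {a, b, d, e}, leaving only c.
Day 6 already has {a, b, e} and shift 2 already has {a, b, c, d, e}, so day 6, shift 2 must be f.

f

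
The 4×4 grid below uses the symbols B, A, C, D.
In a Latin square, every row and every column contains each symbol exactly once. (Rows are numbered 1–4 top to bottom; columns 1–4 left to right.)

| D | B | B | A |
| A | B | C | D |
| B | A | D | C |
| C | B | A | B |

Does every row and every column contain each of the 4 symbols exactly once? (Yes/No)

No

Row 4 contains B twice (at columns 2 and 4); row 1 is also not a permutation.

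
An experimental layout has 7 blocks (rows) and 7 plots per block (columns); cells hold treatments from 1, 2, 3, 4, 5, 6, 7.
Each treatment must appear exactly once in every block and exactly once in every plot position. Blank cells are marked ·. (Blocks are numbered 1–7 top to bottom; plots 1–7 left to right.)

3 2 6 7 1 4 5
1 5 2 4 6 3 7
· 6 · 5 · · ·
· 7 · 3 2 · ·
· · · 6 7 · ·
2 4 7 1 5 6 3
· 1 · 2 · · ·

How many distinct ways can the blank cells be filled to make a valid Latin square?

Block 3, plot 1: eliminating its block and plot leaves {4, 7}.
Block 3, plot 3: eliminating its block and plot leaves {1, 3, 4}.
Block 3, plot 5: eliminating its block and plot leaves {3, 4}.
Block 3, plot 6: eliminating its block and plot leaves {1, 2, 7}.
Block 3, plot 7: eliminating its block and plot leaves {1, 2, 4}.
Block 4, plot 1: eliminating its block and plot leaves {4, 5, 6}.
Block 4, plot 3: eliminating its block and plot leaves {1, 4, 5}.
Block 4, plot 6: eliminating its block and plot leaves {1, 5}.
Block 4, plot 7: eliminating its block and plot leaves {1, 4, 6}.
Block 5, plot 1: eliminating its block and plot leaves {4, 5}.
Block 5, plot 2: eliminating its block and plot leaves {3}.
Block 5, plot 3: eliminating its block and plot leaves {1, 3, 4, 5}.
Block 5, plot 6: eliminating its block and plot leaves {1, 2, 5}.
Block 5, plot 7: eliminating its block and plot leaves {1, 2, 4}.
Block 7, plot 1: eliminating its block and plot leaves {4, 5, 6, 7}.
Block 7, plot 3: eliminating its block and plot leaves {3, 4, 5}.
Block 7, plot 5: eliminating its block and plot leaves {3, 4}.
Block 7, plot 6: eliminating its block and plot leaves {5, 7}.
Block 7, plot 7: eliminating its block and plot leaves {4, 6}.
Enumerating the assignments across these blanks that avoid any block or plot repeat gives 14 completions.

14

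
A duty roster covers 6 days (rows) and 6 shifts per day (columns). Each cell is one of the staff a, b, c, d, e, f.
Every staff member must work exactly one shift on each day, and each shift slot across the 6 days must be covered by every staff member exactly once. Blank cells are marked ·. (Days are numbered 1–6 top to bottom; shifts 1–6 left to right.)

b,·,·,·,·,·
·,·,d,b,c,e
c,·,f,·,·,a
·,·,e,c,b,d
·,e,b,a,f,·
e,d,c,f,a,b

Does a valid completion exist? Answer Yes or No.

No day or shift among the givens repeats a symbol, and propagating forced cells runs into no contradiction.
One valid completion exists (for instance, b c a e d f / f a d b c e / c b f d e a / a f e c b d / d e b a f c / e d c f a b).

Yes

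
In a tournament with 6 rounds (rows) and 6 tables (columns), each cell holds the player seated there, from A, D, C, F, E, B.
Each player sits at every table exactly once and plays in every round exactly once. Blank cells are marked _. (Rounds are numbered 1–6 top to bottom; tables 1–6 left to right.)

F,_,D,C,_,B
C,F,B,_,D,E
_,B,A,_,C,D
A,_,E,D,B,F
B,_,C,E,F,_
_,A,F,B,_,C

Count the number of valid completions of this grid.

1

Round 1, table 2: eliminating its round and table leaves {E}.
Round 1, table 5: eliminating its round and table leaves {A, E}.
Round 2, table 4: eliminating its round and table leaves {A}.
Round 3, table 1: eliminating its round and table leaves {E}.
Round 3, table 4: eliminating its round and table leaves {F}.
Round 4, table 2: eliminating its round and table leaves {C}.
Round 5, table 2: eliminating its round and table leaves {D}.
Round 5, table 6: eliminating its round and table leaves {A}.
Round 6, table 1: eliminating its round and table leaves {D, E}.
Round 6, table 5: eliminating its round and table leaves {E}.
Only one assignment across all blanks avoids any round or table repeat, giving 1 completion.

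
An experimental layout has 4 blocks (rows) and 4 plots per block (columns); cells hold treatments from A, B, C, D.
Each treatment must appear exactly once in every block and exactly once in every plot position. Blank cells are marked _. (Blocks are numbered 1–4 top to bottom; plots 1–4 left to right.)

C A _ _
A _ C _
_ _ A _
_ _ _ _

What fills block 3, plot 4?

Block 3, plot 4 is narrowed to {B, C, D}.
If it were B, then block 2, plot 4 would be left with no valid symbol.
If it were D, then block 2, plot 4 would be left with no valid symbol.
So block 3, plot 4 must be C.

C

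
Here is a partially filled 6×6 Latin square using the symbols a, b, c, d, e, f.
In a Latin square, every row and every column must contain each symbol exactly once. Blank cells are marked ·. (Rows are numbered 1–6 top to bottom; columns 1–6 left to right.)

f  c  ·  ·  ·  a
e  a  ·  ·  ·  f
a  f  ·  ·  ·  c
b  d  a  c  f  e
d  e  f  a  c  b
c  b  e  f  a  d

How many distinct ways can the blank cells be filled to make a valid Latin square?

4

Row 1, column 3: eliminating its row and column leaves {b, d}.
Row 1, column 4: eliminating its row and column leaves {b, d, e}.
Row 1, column 5: eliminating its row and column leaves {b, d, e}.
Row 2, column 3: eliminating its row and column leaves {b, c, d}.
Row 2, column 4: eliminating its row and column leaves {b, d}.
Row 2, column 5: eliminating its row and column leaves {b, d}.
Row 3, column 3: eliminating its row and column leaves {b, d}.
Row 3, column 4: eliminating its row and column leaves {b, d, e}.
Row 3, column 5: eliminating its row and column leaves {b, d, e}.
Enumerating the assignments across these blanks that avoid any row or column repeat gives 4 completions.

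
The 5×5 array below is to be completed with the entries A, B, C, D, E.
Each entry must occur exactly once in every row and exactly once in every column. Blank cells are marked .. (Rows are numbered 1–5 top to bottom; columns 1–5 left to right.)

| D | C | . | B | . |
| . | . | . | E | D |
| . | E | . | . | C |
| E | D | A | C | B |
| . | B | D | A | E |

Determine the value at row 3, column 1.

Row 1, column 3: row 1 has {B, C, D} and column 3 has {A, D}, leaving only E.
Row 1, column 5: row 1 has {B, C, D, E} and column 5 has {B, C, D, E}, leaving only A.
Row 2, column 2: row 2 has {D, E} and column 2 has {B, C, D, E}, leaving only A.
Row 3, column 3: row 3 has {C, E} and column 3 has {A, D, E}, leaving only B.
Row 3 already has {B, C, E} and column 1 already has {D, E}, so row 3, column 1 must be A.

A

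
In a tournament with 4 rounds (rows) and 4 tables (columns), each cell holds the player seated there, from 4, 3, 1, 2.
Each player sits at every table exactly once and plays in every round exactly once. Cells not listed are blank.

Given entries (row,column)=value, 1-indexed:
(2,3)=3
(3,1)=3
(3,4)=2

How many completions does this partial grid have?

16

Round 1, table 1: eliminating its round and table leaves {4, 1, 2}.
Round 1, table 2: eliminating its round and table leaves {4, 3, 1, 2}.
Round 1, table 3: eliminating its round and table leaves {4, 1, 2}.
Round 1, table 4: eliminating its round and table leaves {4, 3, 1}.
Round 2, table 1: eliminating its round and table leaves {4, 1, 2}.
Round 2, table 2: eliminating its round and table leaves {4, 1, 2}.
Round 2, table 4: eliminating its round and table leaves {4, 1}.
Round 3, table 2: eliminating its round and table leaves {4, 1}.
Round 3, table 3: eliminating its round and table leaves {4, 1}.
Round 4, table 1: eliminating its round and table leaves {4, 1, 2}.
Round 4, table 2: eliminating its round and table leaves {4, 3, 1, 2}.
Round 4, table 3: eliminating its round and table leaves {4, 1, 2}.
Round 4, table 4: eliminating its round and table leaves {4, 3, 1}.
Enumerating the assignments across these blanks that avoid any round or table repeat gives 16 completions.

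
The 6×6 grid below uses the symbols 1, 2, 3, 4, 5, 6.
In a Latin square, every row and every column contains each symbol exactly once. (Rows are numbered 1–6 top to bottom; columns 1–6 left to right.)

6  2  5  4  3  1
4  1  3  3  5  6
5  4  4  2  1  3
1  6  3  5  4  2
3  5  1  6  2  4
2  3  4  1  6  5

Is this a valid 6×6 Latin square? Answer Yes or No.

Row 2 contains 3 twice (at columns 3 and 4); row 3 is also not a permutation.

No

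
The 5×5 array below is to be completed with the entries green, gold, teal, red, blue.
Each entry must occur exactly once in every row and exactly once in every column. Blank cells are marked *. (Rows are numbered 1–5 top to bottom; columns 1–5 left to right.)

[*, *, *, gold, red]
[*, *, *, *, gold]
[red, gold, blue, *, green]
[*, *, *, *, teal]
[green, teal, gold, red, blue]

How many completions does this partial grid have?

3

Row 1, column 1: eliminating its row and column leaves {teal, blue}.
Row 1, column 2: eliminating its row and column leaves {green, blue}.
Row 1, column 3: eliminating its row and column leaves {green, teal}.
Row 2, column 1: eliminating its row and column leaves {teal, blue}.
Row 2, column 2: eliminating its row and column leaves {green, red, blue}.
Row 2, column 3: eliminating its row and column leaves {green, teal, red}.
Row 2, column 4: eliminating its row and column leaves {green, teal, blue}.
Row 3, column 4: eliminating its row and column leaves {teal}.
Row 4, column 1: eliminating its row and column leaves {gold, blue}.
Row 4, column 2: eliminating its row and column leaves {green, red, blue}.
Row 4, column 3: eliminating its row and column leaves {green, red}.
Row 4, column 4: eliminating its row and column leaves {green, blue}.
Enumerating the assignments across these blanks that avoid any row or column repeat gives 3 completions.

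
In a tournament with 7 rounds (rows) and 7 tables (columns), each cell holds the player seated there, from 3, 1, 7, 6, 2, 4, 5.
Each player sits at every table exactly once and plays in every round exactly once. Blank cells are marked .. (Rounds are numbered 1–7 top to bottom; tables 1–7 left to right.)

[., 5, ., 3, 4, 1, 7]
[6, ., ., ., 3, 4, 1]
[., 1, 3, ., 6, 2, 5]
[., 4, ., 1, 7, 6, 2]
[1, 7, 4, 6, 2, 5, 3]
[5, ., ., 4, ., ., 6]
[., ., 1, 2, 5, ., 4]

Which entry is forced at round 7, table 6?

Round 1, table 1: round 1 has {3, 1, 7, 4, 5} and table 1 has {1, 6, 5}, leaving only 2.
Round 1, table 3: round 1 has {3, 1, 7, 2, 4, 5} and table 3 has {3, 1, 4}, leaving only 6.
Round 2, table 2: round 2 has {3, 1, 6, 4} and table 2 has {1, 7, 4, 5}, leaving only 2.
Round 3, table 4: round 3 has {3, 1, 6, 2, 5} and table 4 has {3, 1, 6, 2, 4}, leaving only 7.
Round 2, table 4: round 2 has {3, 1, 6, 2, 4} and table 4 has {3, 1, 7, 6, 2, 4}, leaving only 5.
Round 2, table 3: round 2 has {3, 1, 6, 2, 4, 5} and table 3 has {3, 1, 6, 4}, leaving only 7.
Round 3, table 1: round 3 has {3, 1, 7, 6, 2, 5} and table 1 has {1, 6, 2, 5}, leaving only 4.
Round 4, table 1: round 4 has {1, 7, 6, 2, 4} and table 1 has {1, 6, 2, 4, 5}, leaving only 3.
Round 4, table 3: round 4 has {3, 1, 7, 6, 2, 4} and table 3 has {3, 1, 7, 6, 4}, leaving only 5.
Round 6, table 2: round 6 has {6, 4, 5} and table 2 has {1, 7, 2, 4, 5}, leaving only 3.
Round 6, table 3: round 6 has {3, 6, 4, 5} and table 3 has {3, 1, 7, 6, 4, 5}, leaving only 2.
Round 6, table 5: round 6 has {3, 6, 2, 4, 5} and table 5 has {3, 7, 6, 2, 4, 5}, leaving only 1.
Round 6, table 6: round 6 has {3, 1, 6, 2, 4, 5} and table 6 has {1, 6, 2, 4, 5}, leaving only 7.
Round 7 already has {1, 2, 4, 5} and table 6 already has {1, 7, 6, 2, 4, 5}, so round 7, table 6 must be 3.

3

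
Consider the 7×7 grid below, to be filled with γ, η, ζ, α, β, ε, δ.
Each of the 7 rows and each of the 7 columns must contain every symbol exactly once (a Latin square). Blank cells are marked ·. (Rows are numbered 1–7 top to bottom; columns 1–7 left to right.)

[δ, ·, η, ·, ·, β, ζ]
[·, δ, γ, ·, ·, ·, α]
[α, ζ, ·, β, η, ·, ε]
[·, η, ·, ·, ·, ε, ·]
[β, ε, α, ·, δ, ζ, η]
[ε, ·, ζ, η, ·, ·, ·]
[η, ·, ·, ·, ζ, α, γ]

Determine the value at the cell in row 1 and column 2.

γ

Row 2, column 1: row 2 has {γ, α, δ} and column 1 has {η, α, β, ε, δ}, leaving only ζ.
Row 2, column 4: row 2 has {γ, ζ, α, δ} and column 4 has {η, β}, leaving only ε.
Row 2, column 5: row 2 has {γ, ζ, α, ε, δ} and column 5 has {η, ζ, δ}, leaving only β.
Row 2, column 6: row 2 has {γ, ζ, α, β, ε, δ} and column 6 has {ζ, α, β, ε}, leaving only η.
Row 3, column 3: row 3 has {η, ζ, α, β, ε} and column 3 has {γ, η, ζ, α}, leaving only δ.
Row 3, column 6: row 3 has {η, ζ, α, β, ε, δ} and column 6 has {η, ζ, α, β, ε}, leaving only γ.
Row 4, column 1: row 4 has {η, ε} and column 1 has {η, ζ, α, β, ε, δ}, leaving only γ.
Row 4, column 3: row 4 has {γ, η, ε} and column 3 has {γ, η, ζ, α, δ}, leaving only β.
Row 4, column 5: row 4 has {γ, η, β, ε} and column 5 has {η, ζ, β, δ}, leaving only α.
Row 4, column 7: row 4 has {γ, η, α, β, ε} and column 7 has {γ, η, ζ, α, ε}, leaving only δ.
Row 4, column 4: row 4 has {γ, η, α, β, ε, δ} and column 4 has {η, β, ε}, leaving only ζ.
Row 5, column 4: row 5 has {η, ζ, α, β, ε, δ} and column 4 has {η, ζ, β, ε}, leaving only γ.
Row 1, column 4: row 1 has {η, ζ, β, δ} and column 4 has {γ, η, ζ, β, ε}, leaving only α.
Row 1 already has {η, ζ, α, β, δ} and column 2 already has {η, ζ, ε, δ}, so row 1, column 2 must be γ.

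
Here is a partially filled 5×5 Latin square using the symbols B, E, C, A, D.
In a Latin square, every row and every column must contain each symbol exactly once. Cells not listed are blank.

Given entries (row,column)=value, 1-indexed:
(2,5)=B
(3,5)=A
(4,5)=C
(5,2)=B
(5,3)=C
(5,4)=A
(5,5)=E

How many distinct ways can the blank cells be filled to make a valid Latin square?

56

Row 1, column 1: eliminating its row and column leaves {B, E, C, A, D}.
Row 1, column 2: eliminating its row and column leaves {E, C, A, D}.
Row 1, column 3: eliminating its row and column leaves {B, E, A, D}.
Row 1, column 4: eliminating its row and column leaves {B, E, C, D}.
Row 1, column 5: eliminating its row and column leaves {D}.
Row 2, column 1: eliminating its row and column leaves {E, C, A, D}.
Row 2, column 2: eliminating its row and column leaves {E, C, A, D}.
Row 2, column 3: eliminating its row and column leaves {E, A, D}.
Row 2, column 4: eliminating its row and column leaves {E, C, D}.
Row 3, column 1: eliminating its row and column leaves {B, E, C, D}.
Row 3, column 2: eliminating its row and column leaves {E, C, D}.
Row 3, column 3: eliminating its row and column leaves {B, E, D}.
Row 3, column 4: eliminating its row and column leaves {B, E, C, D}.
Row 4, column 1: eliminating its row and column leaves {B, E, A, D}.
Row 4, column 2: eliminating its row and column leaves {E, A, D}.
Row 4, column 3: eliminating its row and column leaves {B, E, A, D}.
Row 4, column 4: eliminating its row and column leaves {B, E, D}.
Row 5, column 1: eliminating its row and column leaves {D}.
Enumerating the assignments across these blanks that avoid any row or column repeat gives 56 completions.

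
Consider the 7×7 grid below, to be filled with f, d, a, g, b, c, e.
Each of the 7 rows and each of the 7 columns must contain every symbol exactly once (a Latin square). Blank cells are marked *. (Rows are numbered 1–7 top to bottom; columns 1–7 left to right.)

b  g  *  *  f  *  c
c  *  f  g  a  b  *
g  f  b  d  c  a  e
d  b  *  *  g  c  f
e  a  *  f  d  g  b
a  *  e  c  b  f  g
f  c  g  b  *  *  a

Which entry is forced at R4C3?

Row 4 already has {f, d, g, b, c} and column 3 already has {f, g, b, e}, so row 4, column 3 must be a.

a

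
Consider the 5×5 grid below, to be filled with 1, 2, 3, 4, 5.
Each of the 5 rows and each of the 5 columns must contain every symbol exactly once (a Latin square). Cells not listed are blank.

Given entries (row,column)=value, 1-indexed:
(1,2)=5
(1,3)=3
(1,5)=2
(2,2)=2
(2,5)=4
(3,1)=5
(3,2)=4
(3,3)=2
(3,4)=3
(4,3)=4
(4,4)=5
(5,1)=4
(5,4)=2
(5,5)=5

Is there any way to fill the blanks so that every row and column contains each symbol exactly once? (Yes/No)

Yes

No row or column among the givens repeats a symbol, and propagating forced cells runs into no contradiction.
One valid completion exists (for instance, 1 5 3 4 2 / 3 2 5 1 4 / 5 4 2 3 1 / 2 1 4 5 3 / 4 3 1 2 5).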